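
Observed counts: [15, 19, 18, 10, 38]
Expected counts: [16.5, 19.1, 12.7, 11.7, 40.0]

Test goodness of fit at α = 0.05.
Chi-square goodness of fit test:
H₀: observed counts match expected distribution
H₁: observed counts differ from expected distribution
df = k - 1 = 4
χ² = Σ(O - E)²/E
   = (15 - 16.5)²/16.5 + (19 - 19.1)²/19.1 + (18 - 12.7)²/12.7 + (10 - 11.7)²/11.7 + (38 - 40.0)²/40.0
   = 0.136 + 0.001 + 2.212 + 0.247 + 0.100
   = 2.70
p-value = 0.6100

Since p-value > α = 0.05, we fail to reject H₀.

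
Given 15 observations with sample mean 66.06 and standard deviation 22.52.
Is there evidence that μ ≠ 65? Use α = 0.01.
One-sample t-test:
H₀: μ = 65
H₁: μ ≠ 65
df = n - 1 = 14
t = (x̄ - μ₀) / (s/√n) = (66.06 - 65) / (22.52/√15) = 0.182
p-value = 0.8580

Since p-value > α = 0.01, we fail to reject H₀.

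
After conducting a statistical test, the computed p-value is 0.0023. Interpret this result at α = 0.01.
Since p = 0.0023 < α = 0.01, reject H₀.
There is sufficient evidence to reject the null hypothesis; the result is statistically significant at the 0.01 level.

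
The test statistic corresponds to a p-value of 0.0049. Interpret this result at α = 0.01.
Since p = 0.0049 < α = 0.01, reject H₀.
There is sufficient evidence to reject the null hypothesis; the result is statistically significant at the 0.01 level.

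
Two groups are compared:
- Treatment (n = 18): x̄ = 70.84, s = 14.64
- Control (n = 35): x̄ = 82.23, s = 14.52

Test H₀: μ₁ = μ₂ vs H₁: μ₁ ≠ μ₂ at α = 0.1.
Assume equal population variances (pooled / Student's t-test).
Student's two-sample t-test (equal variances):
H₀: μ₁ = μ₂
H₁: μ₁ ≠ μ₂
df = n₁ + n₂ - 2 = 51
Pooled variance s_p² = [(n₁-1)s₁² + (n₂-1)s₂²] / (n₁ + n₂ - 2) = [(17)(14.64²) + (34)(14.52²)] / 51 = 211.9968
SE = √(s_p²(1/n₁ + 1/n₂)) = √(211.9968 × (1/18 + 1/35)) = 4.2231
t = (x̄₁ - x̄₂) / SE = (70.84 - 82.23) / 4.2231 = -11.39 / 4.2231 = -2.697
p-value = 0.0095

Since p-value < α = 0.1, we reject H₀.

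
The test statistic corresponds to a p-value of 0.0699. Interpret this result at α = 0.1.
Since p = 0.0699 < α = 0.1, reject H₀.
There is sufficient evidence to reject the null hypothesis; the result is statistically significant at the 0.1 level.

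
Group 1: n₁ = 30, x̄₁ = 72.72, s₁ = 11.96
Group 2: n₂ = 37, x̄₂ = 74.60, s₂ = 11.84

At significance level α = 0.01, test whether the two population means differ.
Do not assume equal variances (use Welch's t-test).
Welch's two-sample t-test:
H₀: μ₁ = μ₂
H₁: μ₁ ≠ μ₂
s₁²/n₁ = 11.96²/30 = 4.7681,  s₂²/n₂ = 11.84²/37 = 3.7888
SE = √(s₁²/n₁ + s₂²/n₂) = √(4.7681 + 3.7888) = 2.9252
df (Welch-Satterthwaite) = (s₁²/n₁ + s₂²/n₂)² / [(s₁²/n₁)²/(n₁-1) + (s₂²/n₂)²/(n₂-1)] ≈ 61.91
t = (x̄₁ - x̄₂) / SE = (72.72 - 74.60) / 2.9252 = -1.88 / 2.9252 = -0.643
p-value = 0.5228

Since p-value > α = 0.01, we fail to reject H₀.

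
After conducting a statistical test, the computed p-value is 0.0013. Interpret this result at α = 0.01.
Since p = 0.0013 < α = 0.01, reject H₀.
There is sufficient evidence to reject the null hypothesis; the result is statistically significant at the 0.01 level.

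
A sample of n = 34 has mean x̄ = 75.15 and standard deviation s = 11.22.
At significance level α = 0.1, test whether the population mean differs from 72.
One-sample t-test:
H₀: μ = 72
H₁: μ ≠ 72
df = n - 1 = 33
t = (x̄ - μ₀) / (s/√n) = (75.15 - 72) / (11.22/√34) = 1.637
p-value = 0.1111

Since p-value > α = 0.1, we fail to reject H₀.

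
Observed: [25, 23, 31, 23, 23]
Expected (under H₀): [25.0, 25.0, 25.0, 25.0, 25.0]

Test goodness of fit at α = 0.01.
Chi-square goodness of fit test:
H₀: observed counts match expected distribution
H₁: observed counts differ from expected distribution
df = k - 1 = 4
χ² = Σ(O - E)²/E
   = (25 - 25.0)²/25.0 + (23 - 25.0)²/25.0 + (31 - 25.0)²/25.0 + (23 - 25.0)²/25.0 + (23 - 25.0)²/25.0
   = 0.000 + 0.160 + 1.440 + 0.160 + 0.160
   = 1.92
p-value = 0.7505

Since p-value > α = 0.01, we fail to reject H₀.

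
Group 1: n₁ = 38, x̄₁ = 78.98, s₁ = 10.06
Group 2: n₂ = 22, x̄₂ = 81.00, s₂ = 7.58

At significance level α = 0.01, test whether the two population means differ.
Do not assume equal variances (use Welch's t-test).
Welch's two-sample t-test:
H₀: μ₁ = μ₂
H₁: μ₁ ≠ μ₂
s₁²/n₁ = 10.06²/38 = 2.6633,  s₂²/n₂ = 7.58²/22 = 2.6117
SE = √(s₁²/n₁ + s₂²/n₂) = √(2.6633 + 2.6117) = 2.2967
df (Welch-Satterthwaite) = (s₁²/n₁ + s₂²/n₂)² / [(s₁²/n₁)²/(n₁-1) + (s₂²/n₂)²/(n₂-1)] ≈ 53.87
t = (x̄₁ - x̄₂) / SE = (78.98 - 81.00) / 2.2967 = -2.02 / 2.2967 = -0.880
p-value = 0.3830

Since p-value > α = 0.01, we fail to reject H₀.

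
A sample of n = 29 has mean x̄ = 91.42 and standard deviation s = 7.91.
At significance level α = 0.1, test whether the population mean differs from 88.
One-sample t-test:
H₀: μ = 88
H₁: μ ≠ 88
df = n - 1 = 28
t = (x̄ - μ₀) / (s/√n) = (91.42 - 88) / (7.91/√29) = 2.328
p-value = 0.0273

Since p-value < α = 0.1, we reject H₀.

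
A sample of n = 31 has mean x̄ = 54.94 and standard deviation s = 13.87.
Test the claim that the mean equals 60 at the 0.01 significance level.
One-sample t-test:
H₀: μ = 60
H₁: μ ≠ 60
df = n - 1 = 30
t = (x̄ - μ₀) / (s/√n) = (54.94 - 60) / (13.87/√31) = -2.031
p-value = 0.0512

Since p-value > α = 0.01, we fail to reject H₀.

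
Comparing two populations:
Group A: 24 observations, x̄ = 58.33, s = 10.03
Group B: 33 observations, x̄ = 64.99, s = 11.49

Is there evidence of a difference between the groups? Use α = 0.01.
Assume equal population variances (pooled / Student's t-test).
Student's two-sample t-test (equal variances):
H₀: μ₁ = μ₂
H₁: μ₁ ≠ μ₂
df = n₁ + n₂ - 2 = 55
Pooled variance s_p² = [(n₁-1)s₁² + (n₂-1)s₂²] / (n₁ + n₂ - 2) = [(23)(10.03²) + (32)(11.49²)] / 55 = 118.8812
SE = √(s_p²(1/n₁ + 1/n₂)) = √(118.8812 × (1/24 + 1/33)) = 2.9250
t = (x̄₁ - x̄₂) / SE = (58.33 - 64.99) / 2.9250 = -6.66 / 2.9250 = -2.277
p-value = 0.0267

Since p-value > α = 0.01, we fail to reject H₀.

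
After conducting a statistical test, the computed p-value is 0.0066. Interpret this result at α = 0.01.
Since p = 0.0066 < α = 0.01, reject H₀.
There is sufficient evidence to reject the null hypothesis; the result is statistically significant at the 0.01 level.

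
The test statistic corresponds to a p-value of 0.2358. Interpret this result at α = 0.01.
Since p = 0.2358 > α = 0.01, fail to reject H₀.
There is insufficient evidence to reject the null hypothesis; the result is not statistically significant at the 0.01 level.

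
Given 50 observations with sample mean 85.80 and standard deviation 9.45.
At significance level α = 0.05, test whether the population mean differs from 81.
One-sample t-test:
H₀: μ = 81
H₁: μ ≠ 81
df = n - 1 = 49
t = (x̄ - μ₀) / (s/√n) = (85.80 - 81) / (9.45/√50) = 3.592
p-value = 0.0008

Since p-value < α = 0.05, we reject H₀.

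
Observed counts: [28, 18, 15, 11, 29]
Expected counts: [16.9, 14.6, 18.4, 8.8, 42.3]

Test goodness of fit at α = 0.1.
Chi-square goodness of fit test:
H₀: observed counts match expected distribution
H₁: observed counts differ from expected distribution
df = k - 1 = 4
χ² = Σ(O - E)²/E
   = (28 - 16.9)²/16.9 + (18 - 14.6)²/14.6 + (15 - 18.4)²/18.4 + (11 - 8.8)²/8.8 + (29 - 42.3)²/42.3
   = 7.291 + 0.792 + 0.628 + 0.550 + 4.182
   = 13.44
p-value = 0.0093

Since p-value < α = 0.1, we reject H₀.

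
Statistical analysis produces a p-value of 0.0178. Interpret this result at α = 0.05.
Since p = 0.0178 < α = 0.05, reject H₀.
There is sufficient evidence to reject the null hypothesis; the result is statistically significant at the 0.05 level.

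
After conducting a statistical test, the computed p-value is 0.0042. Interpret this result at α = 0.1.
Since p = 0.0042 < α = 0.1, reject H₀.
There is sufficient evidence to reject the null hypothesis; the result is statistically significant at the 0.1 level.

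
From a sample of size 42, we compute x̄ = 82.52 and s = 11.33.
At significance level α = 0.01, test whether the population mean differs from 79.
One-sample t-test:
H₀: μ = 79
H₁: μ ≠ 79
df = n - 1 = 41
t = (x̄ - μ₀) / (s/√n) = (82.52 - 79) / (11.33/√42) = 2.013
p-value = 0.0507

Since p-value > α = 0.01, we fail to reject H₀.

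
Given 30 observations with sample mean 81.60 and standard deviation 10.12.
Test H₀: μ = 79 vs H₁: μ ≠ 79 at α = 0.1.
One-sample t-test:
H₀: μ = 79
H₁: μ ≠ 79
df = n - 1 = 29
t = (x̄ - μ₀) / (s/√n) = (81.60 - 79) / (10.12/√30) = 1.407
p-value = 0.1700

Since p-value > α = 0.1, we fail to reject H₀.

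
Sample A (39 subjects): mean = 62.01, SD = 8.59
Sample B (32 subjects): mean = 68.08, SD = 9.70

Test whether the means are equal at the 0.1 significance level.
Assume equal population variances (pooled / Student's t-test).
Student's two-sample t-test (equal variances):
H₀: μ₁ = μ₂
H₁: μ₁ ≠ μ₂
df = n₁ + n₂ - 2 = 69
Pooled variance s_p² = [(n₁-1)s₁² + (n₂-1)s₂²] / (n₁ + n₂ - 2) = [(38)(8.59²) + (31)(9.70²)] / 69 = 82.9092
SE = √(s_p²(1/n₁ + 1/n₂)) = √(82.9092 × (1/39 + 1/32)) = 2.1718
t = (x̄₁ - x̄₂) / SE = (62.01 - 68.08) / 2.1718 = -6.07 / 2.1718 = -2.795
p-value = 0.0067

Since p-value < α = 0.1, we reject H₀.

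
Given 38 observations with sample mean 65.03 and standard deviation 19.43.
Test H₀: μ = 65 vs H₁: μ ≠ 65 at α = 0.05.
One-sample t-test:
H₀: μ = 65
H₁: μ ≠ 65
df = n - 1 = 37
t = (x̄ - μ₀) / (s/√n) = (65.03 - 65) / (19.43/√38) = 0.010
p-value = 0.9925

Since p-value > α = 0.05, we fail to reject H₀.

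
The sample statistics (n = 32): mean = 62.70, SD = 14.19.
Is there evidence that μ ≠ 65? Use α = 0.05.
One-sample t-test:
H₀: μ = 65
H₁: μ ≠ 65
df = n - 1 = 31
t = (x̄ - μ₀) / (s/√n) = (62.70 - 65) / (14.19/√32) = -0.917
p-value = 0.3663

Since p-value > α = 0.05, we fail to reject H₀.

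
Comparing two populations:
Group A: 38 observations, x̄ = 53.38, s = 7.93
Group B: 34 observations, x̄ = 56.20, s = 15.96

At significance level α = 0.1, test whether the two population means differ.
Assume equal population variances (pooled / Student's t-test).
Student's two-sample t-test (equal variances):
H₀: μ₁ = μ₂
H₁: μ₁ ≠ μ₂
df = n₁ + n₂ - 2 = 70
Pooled variance s_p² = [(n₁-1)s₁² + (n₂-1)s₂²] / (n₁ + n₂ - 2) = [(37)(7.93²) + (33)(15.96²)] / 70 = 153.3222
SE = √(s_p²(1/n₁ + 1/n₂)) = √(153.3222 × (1/38 + 1/34)) = 2.9231
t = (x̄₁ - x̄₂) / SE = (53.38 - 56.20) / 2.9231 = -2.82 / 2.9231 = -0.965
p-value = 0.3380

Since p-value > α = 0.1, we fail to reject H₀.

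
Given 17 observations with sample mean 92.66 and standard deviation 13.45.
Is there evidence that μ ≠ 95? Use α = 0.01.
One-sample t-test:
H₀: μ = 95
H₁: μ ≠ 95
df = n - 1 = 16
t = (x̄ - μ₀) / (s/√n) = (92.66 - 95) / (13.45/√17) = -0.717
p-value = 0.4835

Since p-value > α = 0.01, we fail to reject H₀.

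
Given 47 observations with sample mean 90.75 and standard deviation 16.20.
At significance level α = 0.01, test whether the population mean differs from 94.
One-sample t-test:
H₀: μ = 94
H₁: μ ≠ 94
df = n - 1 = 46
t = (x̄ - μ₀) / (s/√n) = (90.75 - 94) / (16.20/√47) = -1.375
p-value = 0.1757

Since p-value > α = 0.01, we fail to reject H₀.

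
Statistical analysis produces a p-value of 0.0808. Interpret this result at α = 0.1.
Since p = 0.0808 < α = 0.1, reject H₀.
There is sufficient evidence to reject the null hypothesis; the result is statistically significant at the 0.1 level.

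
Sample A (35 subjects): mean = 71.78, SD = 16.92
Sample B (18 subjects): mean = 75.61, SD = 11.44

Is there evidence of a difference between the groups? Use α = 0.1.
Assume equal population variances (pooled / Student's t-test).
Student's two-sample t-test (equal variances):
H₀: μ₁ = μ₂
H₁: μ₁ ≠ μ₂
df = n₁ + n₂ - 2 = 51
Pooled variance s_p² = [(n₁-1)s₁² + (n₂-1)s₂²] / (n₁ + n₂ - 2) = [(34)(16.92²) + (17)(11.44²)] / 51 = 234.4821
SE = √(s_p²(1/n₁ + 1/n₂)) = √(234.4821 × (1/35 + 1/18)) = 4.4414
t = (x̄₁ - x̄₂) / SE = (71.78 - 75.61) / 4.4414 = -3.83 / 4.4414 = -0.862
p-value = 0.3925

Since p-value > α = 0.1, we fail to reject H₀.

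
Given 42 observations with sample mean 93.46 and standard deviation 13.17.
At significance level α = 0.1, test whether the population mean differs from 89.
One-sample t-test:
H₀: μ = 89
H₁: μ ≠ 89
df = n - 1 = 41
t = (x̄ - μ₀) / (s/√n) = (93.46 - 89) / (13.17/√42) = 2.195
p-value = 0.0339

Since p-value < α = 0.1, we reject H₀.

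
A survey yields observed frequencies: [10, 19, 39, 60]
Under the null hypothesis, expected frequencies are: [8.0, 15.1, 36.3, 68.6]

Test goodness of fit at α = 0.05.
Chi-square goodness of fit test:
H₀: observed counts match expected distribution
H₁: observed counts differ from expected distribution
df = k - 1 = 3
χ² = Σ(O - E)²/E
   = (10 - 8.0)²/8.0 + (19 - 15.1)²/15.1 + (39 - 36.3)²/36.3 + (60 - 68.6)²/68.6
   = 0.500 + 1.007 + 0.201 + 1.078
   = 2.79
p-value = 0.4258

Since p-value > α = 0.05, we fail to reject H₀.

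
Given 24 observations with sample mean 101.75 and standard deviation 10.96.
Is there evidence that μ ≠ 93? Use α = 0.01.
One-sample t-test:
H₀: μ = 93
H₁: μ ≠ 93
df = n - 1 = 23
t = (x̄ - μ₀) / (s/√n) = (101.75 - 93) / (10.96/√24) = 3.911
p-value = 0.0007

Since p-value < α = 0.01, we reject H₀.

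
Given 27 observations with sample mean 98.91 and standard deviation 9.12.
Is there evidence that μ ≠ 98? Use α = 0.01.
One-sample t-test:
H₀: μ = 98
H₁: μ ≠ 98
df = n - 1 = 26
t = (x̄ - μ₀) / (s/√n) = (98.91 - 98) / (9.12/√27) = 0.518
p-value = 0.6085

Since p-value > α = 0.01, we fail to reject H₀.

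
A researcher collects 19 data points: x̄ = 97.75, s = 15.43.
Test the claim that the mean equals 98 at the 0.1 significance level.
One-sample t-test:
H₀: μ = 98
H₁: μ ≠ 98
df = n - 1 = 18
t = (x̄ - μ₀) / (s/√n) = (97.75 - 98) / (15.43/√19) = -0.071
p-value = 0.9445

Since p-value > α = 0.1, we fail to reject H₀.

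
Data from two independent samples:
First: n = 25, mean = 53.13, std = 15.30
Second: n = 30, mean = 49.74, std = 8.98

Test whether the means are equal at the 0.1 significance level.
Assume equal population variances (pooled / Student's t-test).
Student's two-sample t-test (equal variances):
H₀: μ₁ = μ₂
H₁: μ₁ ≠ μ₂
df = n₁ + n₂ - 2 = 53
Pooled variance s_p² = [(n₁-1)s₁² + (n₂-1)s₂²] / (n₁ + n₂ - 2) = [(24)(15.30²) + (29)(8.98²)] / 53 = 150.1270
SE = √(s_p²(1/n₁ + 1/n₂)) = √(150.1270 × (1/25 + 1/30)) = 3.3180
t = (x̄₁ - x̄₂) / SE = (53.13 - 49.74) / 3.3180 = 3.39 / 3.3180 = 1.022
p-value = 0.3116

Since p-value > α = 0.1, we fail to reject H₀.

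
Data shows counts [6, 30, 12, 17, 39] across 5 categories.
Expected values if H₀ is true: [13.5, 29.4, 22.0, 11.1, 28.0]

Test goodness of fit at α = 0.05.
Chi-square goodness of fit test:
H₀: observed counts match expected distribution
H₁: observed counts differ from expected distribution
df = k - 1 = 4
χ² = Σ(O - E)²/E
   = (6 - 13.5)²/13.5 + (30 - 29.4)²/29.4 + (12 - 22.0)²/22.0 + (17 - 11.1)²/11.1 + (39 - 28.0)²/28.0
   = 4.167 + 0.012 + 4.545 + 3.136 + 4.321
   = 16.18
p-value = 0.0028

Since p-value < α = 0.05, we reject H₀.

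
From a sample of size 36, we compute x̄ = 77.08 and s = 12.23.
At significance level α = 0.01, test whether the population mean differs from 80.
One-sample t-test:
H₀: μ = 80
H₁: μ ≠ 80
df = n - 1 = 35
t = (x̄ - μ₀) / (s/√n) = (77.08 - 80) / (12.23/√36) = -1.433
p-value = 0.1609

Since p-value > α = 0.01, we fail to reject H₀.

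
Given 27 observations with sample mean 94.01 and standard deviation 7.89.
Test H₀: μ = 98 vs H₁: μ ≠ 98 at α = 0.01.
One-sample t-test:
H₀: μ = 98
H₁: μ ≠ 98
df = n - 1 = 26
t = (x̄ - μ₀) / (s/√n) = (94.01 - 98) / (7.89/√27) = -2.628
p-value = 0.0142

Since p-value > α = 0.01, we fail to reject H₀.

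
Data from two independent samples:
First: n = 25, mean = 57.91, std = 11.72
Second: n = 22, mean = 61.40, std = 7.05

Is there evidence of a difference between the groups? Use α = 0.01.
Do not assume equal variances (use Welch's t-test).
Welch's two-sample t-test:
H₀: μ₁ = μ₂
H₁: μ₁ ≠ μ₂
s₁²/n₁ = 11.72²/25 = 5.4943,  s₂²/n₂ = 7.05²/22 = 2.2592
SE = √(s₁²/n₁ + s₂²/n₂) = √(5.4943 + 2.2592) = 2.7845
df (Welch-Satterthwaite) = (s₁²/n₁ + s₂²/n₂)² / [(s₁²/n₁)²/(n₁-1) + (s₂²/n₂)²/(n₂-1)] ≈ 40.06
t = (x̄₁ - x̄₂) / SE = (57.91 - 61.40) / 2.7845 = -3.49 / 2.7845 = -1.253
p-value = 0.2173

Since p-value > α = 0.01, we fail to reject H₀.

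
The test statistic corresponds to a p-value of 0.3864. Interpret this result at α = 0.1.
Since p = 0.3864 > α = 0.1, fail to reject H₀.
There is insufficient evidence to reject the null hypothesis; the result is not statistically significant at the 0.1 level.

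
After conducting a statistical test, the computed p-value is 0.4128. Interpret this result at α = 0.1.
Since p = 0.4128 > α = 0.1, fail to reject H₀.
There is insufficient evidence to reject the null hypothesis; the result is not statistically significant at the 0.1 level.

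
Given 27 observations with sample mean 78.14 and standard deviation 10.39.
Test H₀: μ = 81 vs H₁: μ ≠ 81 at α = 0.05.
One-sample t-test:
H₀: μ = 81
H₁: μ ≠ 81
df = n - 1 = 26
t = (x̄ - μ₀) / (s/√n) = (78.14 - 81) / (10.39/√27) = -1.430
p-value = 0.1645

Since p-value > α = 0.05, we fail to reject H₀.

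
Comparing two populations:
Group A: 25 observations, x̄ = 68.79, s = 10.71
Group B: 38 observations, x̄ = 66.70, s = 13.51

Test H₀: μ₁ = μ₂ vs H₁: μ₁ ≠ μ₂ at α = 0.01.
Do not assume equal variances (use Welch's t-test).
Welch's two-sample t-test:
H₀: μ₁ = μ₂
H₁: μ₁ ≠ μ₂
s₁²/n₁ = 10.71²/25 = 4.5882,  s₂²/n₂ = 13.51²/38 = 4.8032
SE = √(s₁²/n₁ + s₂²/n₂) = √(4.5882 + 4.8032) = 3.0645
df (Welch-Satterthwaite) = (s₁²/n₁ + s₂²/n₂)² / [(s₁²/n₁)²/(n₁-1) + (s₂²/n₂)²/(n₂-1)] ≈ 58.77
t = (x̄₁ - x̄₂) / SE = (68.79 - 66.70) / 3.0645 = 2.09 / 3.0645 = 0.682
p-value = 0.4979

Since p-value > α = 0.01, we fail to reject H₀.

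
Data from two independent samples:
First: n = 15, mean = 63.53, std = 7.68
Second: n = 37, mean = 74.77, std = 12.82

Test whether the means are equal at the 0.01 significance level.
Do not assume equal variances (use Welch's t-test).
Welch's two-sample t-test:
H₀: μ₁ = μ₂
H₁: μ₁ ≠ μ₂
s₁²/n₁ = 7.68²/15 = 3.9322,  s₂²/n₂ = 12.82²/37 = 4.4420
SE = √(s₁²/n₁ + s₂²/n₂) = √(3.9322 + 4.4420) = 2.8938
df (Welch-Satterthwaite) = (s₁²/n₁ + s₂²/n₂)² / [(s₁²/n₁)²/(n₁-1) + (s₂²/n₂)²/(n₂-1)] ≈ 42.44
t = (x̄₁ - x̄₂) / SE = (63.53 - 74.77) / 2.8938 = -11.24 / 2.8938 = -3.884
p-value = 0.0004

Since p-value < α = 0.01, we reject H₀.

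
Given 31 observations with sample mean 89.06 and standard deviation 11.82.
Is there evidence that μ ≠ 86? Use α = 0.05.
One-sample t-test:
H₀: μ = 86
H₁: μ ≠ 86
df = n - 1 = 30
t = (x̄ - μ₀) / (s/√n) = (89.06 - 86) / (11.82/√31) = 1.441
p-value = 0.1598

Since p-value > α = 0.05, we fail to reject H₀.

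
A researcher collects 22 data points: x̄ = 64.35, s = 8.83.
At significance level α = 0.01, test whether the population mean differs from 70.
One-sample t-test:
H₀: μ = 70
H₁: μ ≠ 70
df = n - 1 = 21
t = (x̄ - μ₀) / (s/√n) = (64.35 - 70) / (8.83/√22) = -3.001
p-value = 0.0068

Since p-value < α = 0.01, we reject H₀.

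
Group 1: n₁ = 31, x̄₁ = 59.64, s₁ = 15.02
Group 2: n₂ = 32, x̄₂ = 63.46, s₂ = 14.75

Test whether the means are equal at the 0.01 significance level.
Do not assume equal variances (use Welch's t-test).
Welch's two-sample t-test:
H₀: μ₁ = μ₂
H₁: μ₁ ≠ μ₂
s₁²/n₁ = 15.02²/31 = 7.2774,  s₂²/n₂ = 14.75²/32 = 6.7988
SE = √(s₁²/n₁ + s₂²/n₂) = √(7.2774 + 6.7988) = 3.7518
df (Welch-Satterthwaite) = (s₁²/n₁ + s₂²/n₂)² / [(s₁²/n₁)²/(n₁-1) + (s₂²/n₂)²/(n₂-1)] ≈ 60.85
t = (x̄₁ - x̄₂) / SE = (59.64 - 63.46) / 3.7518 = -3.82 / 3.7518 = -1.018
p-value = 0.3126

Since p-value > α = 0.01, we fail to reject H₀.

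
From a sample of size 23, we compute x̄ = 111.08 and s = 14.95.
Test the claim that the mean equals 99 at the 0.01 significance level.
One-sample t-test:
H₀: μ = 99
H₁: μ ≠ 99
df = n - 1 = 22
t = (x̄ - μ₀) / (s/√n) = (111.08 - 99) / (14.95/√23) = 3.875
p-value = 0.0008

Since p-value < α = 0.01, we reject H₀.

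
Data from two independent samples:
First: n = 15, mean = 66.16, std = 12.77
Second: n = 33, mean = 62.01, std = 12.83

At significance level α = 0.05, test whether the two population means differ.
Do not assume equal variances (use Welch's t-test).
Welch's two-sample t-test:
H₀: μ₁ = μ₂
H₁: μ₁ ≠ μ₂
s₁²/n₁ = 12.77²/15 = 10.8715,  s₂²/n₂ = 12.83²/33 = 4.9881
SE = √(s₁²/n₁ + s₂²/n₂) = √(10.8715 + 4.9881) = 3.9824
df (Welch-Satterthwaite) = (s₁²/n₁ + s₂²/n₂)² / [(s₁²/n₁)²/(n₁-1) + (s₂²/n₂)²/(n₂-1)] ≈ 27.28
t = (x̄₁ - x̄₂) / SE = (66.16 - 62.01) / 3.9824 = 4.15 / 3.9824 = 1.042
p-value = 0.3065

Since p-value > α = 0.05, we fail to reject H₀.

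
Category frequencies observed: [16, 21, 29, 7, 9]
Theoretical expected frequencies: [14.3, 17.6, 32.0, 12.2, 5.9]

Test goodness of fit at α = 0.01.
Chi-square goodness of fit test:
H₀: observed counts match expected distribution
H₁: observed counts differ from expected distribution
df = k - 1 = 4
χ² = Σ(O - E)²/E
   = (16 - 14.3)²/14.3 + (21 - 17.6)²/17.6 + (29 - 32.0)²/32.0 + (7 - 12.2)²/12.2 + (9 - 5.9)²/5.9
   = 0.202 + 0.657 + 0.281 + 2.216 + 1.629
   = 4.99
p-value = 0.2888

Since p-value > α = 0.01, we fail to reject H₀.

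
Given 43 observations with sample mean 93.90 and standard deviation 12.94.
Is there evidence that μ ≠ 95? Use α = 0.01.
One-sample t-test:
H₀: μ = 95
H₁: μ ≠ 95
df = n - 1 = 42
t = (x̄ - μ₀) / (s/√n) = (93.90 - 95) / (12.94/√43) = -0.557
p-value = 0.5802

Since p-value > α = 0.01, we fail to reject H₀.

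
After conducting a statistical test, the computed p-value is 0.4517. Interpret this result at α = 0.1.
Since p = 0.4517 > α = 0.1, fail to reject H₀.
There is insufficient evidence to reject the null hypothesis; the result is not statistically significant at the 0.1 level.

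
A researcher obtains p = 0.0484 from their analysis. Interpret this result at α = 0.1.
Since p = 0.0484 < α = 0.1, reject H₀.
There is sufficient evidence to reject the null hypothesis; the result is statistically significant at the 0.1 level.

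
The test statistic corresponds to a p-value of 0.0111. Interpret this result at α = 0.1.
Since p = 0.0111 < α = 0.1, reject H₀.
There is sufficient evidence to reject the null hypothesis; the result is statistically significant at the 0.1 level.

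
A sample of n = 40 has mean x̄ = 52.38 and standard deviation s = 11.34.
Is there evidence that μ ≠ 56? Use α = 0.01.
One-sample t-test:
H₀: μ = 56
H₁: μ ≠ 56
df = n - 1 = 39
t = (x̄ - μ₀) / (s/√n) = (52.38 - 56) / (11.34/√40) = -2.019
p-value = 0.0504

Since p-value > α = 0.01, we fail to reject H₀.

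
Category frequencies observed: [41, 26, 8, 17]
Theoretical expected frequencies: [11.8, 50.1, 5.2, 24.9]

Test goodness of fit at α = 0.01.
Chi-square goodness of fit test:
H₀: observed counts match expected distribution
H₁: observed counts differ from expected distribution
df = k - 1 = 3
χ² = Σ(O - E)²/E
   = (41 - 11.8)²/11.8 + (26 - 50.1)²/50.1 + (8 - 5.2)²/5.2 + (17 - 24.9)²/24.9
   = 72.258 + 11.593 + 1.508 + 2.506
   = 87.86
p-value < 0.0001

Since p-value < α = 0.01, we reject H₀.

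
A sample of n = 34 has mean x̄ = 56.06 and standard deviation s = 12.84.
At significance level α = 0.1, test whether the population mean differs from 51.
One-sample t-test:
H₀: μ = 51
H₁: μ ≠ 51
df = n - 1 = 33
t = (x̄ - μ₀) / (s/√n) = (56.06 - 51) / (12.84/√34) = 2.298
p-value = 0.0280

Since p-value < α = 0.1, we reject H₀.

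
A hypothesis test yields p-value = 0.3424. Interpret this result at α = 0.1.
Since p = 0.3424 > α = 0.1, fail to reject H₀.
There is insufficient evidence to reject the null hypothesis; the result is not statistically significant at the 0.1 level.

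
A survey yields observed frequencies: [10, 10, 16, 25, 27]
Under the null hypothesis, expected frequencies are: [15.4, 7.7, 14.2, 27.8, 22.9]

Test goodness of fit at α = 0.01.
Chi-square goodness of fit test:
H₀: observed counts match expected distribution
H₁: observed counts differ from expected distribution
df = k - 1 = 4
χ² = Σ(O - E)²/E
   = (10 - 15.4)²/15.4 + (10 - 7.7)²/7.7 + (16 - 14.2)²/14.2 + (25 - 27.8)²/27.8 + (27 - 22.9)²/22.9
   = 1.894 + 0.687 + 0.228 + 0.282 + 0.734
   = 3.82
p-value = 0.4302

Since p-value > α = 0.01, we fail to reject H₀.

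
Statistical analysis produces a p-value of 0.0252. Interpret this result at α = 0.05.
Since p = 0.0252 < α = 0.05, reject H₀.
There is sufficient evidence to reject the null hypothesis; the result is statistically significant at the 0.05 level.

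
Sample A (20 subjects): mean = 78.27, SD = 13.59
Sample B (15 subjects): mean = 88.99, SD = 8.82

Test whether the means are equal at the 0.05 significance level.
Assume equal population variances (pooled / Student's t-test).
Student's two-sample t-test (equal variances):
H₀: μ₁ = μ₂
H₁: μ₁ ≠ μ₂
df = n₁ + n₂ - 2 = 33
Pooled variance s_p² = [(n₁-1)s₁² + (n₂-1)s₂²] / (n₁ + n₂ - 2) = [(19)(13.59²) + (14)(8.82²)] / 33 = 139.3384
SE = √(s_p²(1/n₁ + 1/n₂)) = √(139.3384 × (1/20 + 1/15)) = 4.0319
t = (x̄₁ - x̄₂) / SE = (78.27 - 88.99) / 4.0319 = -10.72 / 4.0319 = -2.659
p-value = 0.0120

Since p-value < α = 0.05, we reject H₀.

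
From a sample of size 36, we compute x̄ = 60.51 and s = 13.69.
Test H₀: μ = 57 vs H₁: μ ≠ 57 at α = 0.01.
One-sample t-test:
H₀: μ = 57
H₁: μ ≠ 57
df = n - 1 = 35
t = (x̄ - μ₀) / (s/√n) = (60.51 - 57) / (13.69/√36) = 1.538
p-value = 0.1330

Since p-value > α = 0.01, we fail to reject H₀.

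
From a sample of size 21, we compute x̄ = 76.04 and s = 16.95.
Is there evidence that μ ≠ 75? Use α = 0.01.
One-sample t-test:
H₀: μ = 75
H₁: μ ≠ 75
df = n - 1 = 20
t = (x̄ - μ₀) / (s/√n) = (76.04 - 75) / (16.95/√21) = 0.281
p-value = 0.7815

Since p-value > α = 0.01, we fail to reject H₀.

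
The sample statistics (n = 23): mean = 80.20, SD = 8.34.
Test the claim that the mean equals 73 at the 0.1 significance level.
One-sample t-test:
H₀: μ = 73
H₁: μ ≠ 73
df = n - 1 = 22
t = (x̄ - μ₀) / (s/√n) = (80.20 - 73) / (8.34/√23) = 4.140
p-value = 0.0004

Since p-value < α = 0.1, we reject H₀.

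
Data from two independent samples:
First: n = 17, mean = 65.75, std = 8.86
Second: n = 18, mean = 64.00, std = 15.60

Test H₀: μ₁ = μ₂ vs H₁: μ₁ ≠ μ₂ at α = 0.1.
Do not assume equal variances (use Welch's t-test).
Welch's two-sample t-test:
H₀: μ₁ = μ₂
H₁: μ₁ ≠ μ₂
s₁²/n₁ = 8.86²/17 = 4.6176,  s₂²/n₂ = 15.60²/18 = 13.5200
SE = √(s₁²/n₁ + s₂²/n₂) = √(4.6176 + 13.5200) = 4.2588
df (Welch-Satterthwaite) = (s₁²/n₁ + s₂²/n₂)² / [(s₁²/n₁)²/(n₁-1) + (s₂²/n₂)²/(n₂-1)] ≈ 27.22
t = (x̄₁ - x̄₂) / SE = (65.75 - 64.00) / 4.2588 = 1.75 / 4.2588 = 0.411
p-value = 0.6844

Since p-value > α = 0.1, we fail to reject H₀.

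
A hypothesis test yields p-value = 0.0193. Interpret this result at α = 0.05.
Since p = 0.0193 < α = 0.05, reject H₀.
There is sufficient evidence to reject the null hypothesis; the result is statistically significant at the 0.05 level.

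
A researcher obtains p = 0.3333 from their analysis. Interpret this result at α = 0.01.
Since p = 0.3333 > α = 0.01, fail to reject H₀.
There is insufficient evidence to reject the null hypothesis; the result is not statistically significant at the 0.01 level.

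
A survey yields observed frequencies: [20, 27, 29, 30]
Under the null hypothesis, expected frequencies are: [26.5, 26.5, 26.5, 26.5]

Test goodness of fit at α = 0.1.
Chi-square goodness of fit test:
H₀: observed counts match expected distribution
H₁: observed counts differ from expected distribution
df = k - 1 = 3
χ² = Σ(O - E)²/E
   = (20 - 26.5)²/26.5 + (27 - 26.5)²/26.5 + (29 - 26.5)²/26.5 + (30 - 26.5)²/26.5
   = 1.594 + 0.009 + 0.236 + 0.462
   = 2.30
p-value = 0.5122

Since p-value > α = 0.1, we fail to reject H₀.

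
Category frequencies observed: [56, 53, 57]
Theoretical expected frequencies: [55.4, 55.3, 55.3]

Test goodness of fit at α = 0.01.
Chi-square goodness of fit test:
H₀: observed counts match expected distribution
H₁: observed counts differ from expected distribution
df = k - 1 = 2
χ² = Σ(O - E)²/E
   = (56 - 55.4)²/55.4 + (53 - 55.3)²/55.3 + (57 - 55.3)²/55.3
   = 0.006 + 0.096 + 0.052
   = 0.15
p-value = 0.9257

Since p-value > α = 0.01, we fail to reject H₀.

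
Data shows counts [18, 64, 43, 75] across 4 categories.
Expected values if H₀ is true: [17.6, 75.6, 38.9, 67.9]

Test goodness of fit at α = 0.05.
Chi-square goodness of fit test:
H₀: observed counts match expected distribution
H₁: observed counts differ from expected distribution
df = k - 1 = 3
χ² = Σ(O - E)²/E
   = (18 - 17.6)²/17.6 + (64 - 75.6)²/75.6 + (43 - 38.9)²/38.9 + (75 - 67.9)²/67.9
   = 0.009 + 1.780 + 0.432 + 0.742
   = 2.96
p-value = 0.3973

Since p-value > α = 0.05, we fail to reject H₀.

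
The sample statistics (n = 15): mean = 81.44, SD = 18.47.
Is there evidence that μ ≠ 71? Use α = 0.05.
One-sample t-test:
H₀: μ = 71
H₁: μ ≠ 71
df = n - 1 = 14
t = (x̄ - μ₀) / (s/√n) = (81.44 - 71) / (18.47/√15) = 2.189
p-value = 0.0460

Since p-value < α = 0.05, we reject H₀.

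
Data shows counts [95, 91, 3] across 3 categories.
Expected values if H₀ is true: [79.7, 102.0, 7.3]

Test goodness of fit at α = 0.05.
Chi-square goodness of fit test:
H₀: observed counts match expected distribution
H₁: observed counts differ from expected distribution
df = k - 1 = 2
χ² = Σ(O - E)²/E
   = (95 - 79.7)²/79.7 + (91 - 102.0)²/102.0 + (3 - 7.3)²/7.3
   = 2.937 + 1.186 + 2.533
   = 6.66
p-value = 0.0359

Since p-value < α = 0.05, we reject H₀.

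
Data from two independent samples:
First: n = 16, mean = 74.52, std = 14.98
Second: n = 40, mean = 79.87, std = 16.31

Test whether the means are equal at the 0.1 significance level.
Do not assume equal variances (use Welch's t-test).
Welch's two-sample t-test:
H₀: μ₁ = μ₂
H₁: μ₁ ≠ μ₂
s₁²/n₁ = 14.98²/16 = 14.0250,  s₂²/n₂ = 16.31²/40 = 6.6504
SE = √(s₁²/n₁ + s₂²/n₂) = √(14.0250 + 6.6504) = 4.5470
df (Welch-Satterthwaite) = (s₁²/n₁ + s₂²/n₂)² / [(s₁²/n₁)²/(n₁-1) + (s₂²/n₂)²/(n₂-1)] ≈ 30.00
t = (x̄₁ - x̄₂) / SE = (74.52 - 79.87) / 4.5470 = -5.35 / 4.5470 = -1.177
p-value = 0.2486

Since p-value > α = 0.1, we fail to reject H₀.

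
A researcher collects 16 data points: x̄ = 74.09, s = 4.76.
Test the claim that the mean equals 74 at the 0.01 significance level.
One-sample t-test:
H₀: μ = 74
H₁: μ ≠ 74
df = n - 1 = 15
t = (x̄ - μ₀) / (s/√n) = (74.09 - 74) / (4.76/√16) = 0.076
p-value = 0.9407

Since p-value > α = 0.01, we fail to reject H₀.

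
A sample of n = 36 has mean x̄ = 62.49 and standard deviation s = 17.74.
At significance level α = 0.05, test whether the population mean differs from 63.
One-sample t-test:
H₀: μ = 63
H₁: μ ≠ 63
df = n - 1 = 35
t = (x̄ - μ₀) / (s/√n) = (62.49 - 63) / (17.74/√36) = -0.172
p-value = 0.8640

Since p-value > α = 0.05, we fail to reject H₀.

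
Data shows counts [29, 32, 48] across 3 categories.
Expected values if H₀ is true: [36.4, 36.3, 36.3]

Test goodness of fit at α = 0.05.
Chi-square goodness of fit test:
H₀: observed counts match expected distribution
H₁: observed counts differ from expected distribution
df = k - 1 = 2
χ² = Σ(O - E)²/E
   = (29 - 36.4)²/36.4 + (32 - 36.3)²/36.3 + (48 - 36.3)²/36.3
   = 1.504 + 0.509 + 3.771
   = 5.78
p-value = 0.0554

Since p-value > α = 0.05, we fail to reject H₀.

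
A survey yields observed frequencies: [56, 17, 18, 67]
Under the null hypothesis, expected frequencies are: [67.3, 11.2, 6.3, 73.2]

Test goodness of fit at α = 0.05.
Chi-square goodness of fit test:
H₀: observed counts match expected distribution
H₁: observed counts differ from expected distribution
df = k - 1 = 3
χ² = Σ(O - E)²/E
   = (56 - 67.3)²/67.3 + (17 - 11.2)²/11.2 + (18 - 6.3)²/6.3 + (67 - 73.2)²/73.2
   = 1.897 + 3.004 + 21.729 + 0.525
   = 27.15
p-value < 0.0001

Since p-value < α = 0.05, we reject H₀.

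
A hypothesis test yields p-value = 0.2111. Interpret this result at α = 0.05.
Since p = 0.2111 > α = 0.05, fail to reject H₀.
There is insufficient evidence to reject the null hypothesis; the result is not statistically significant at the 0.05 level.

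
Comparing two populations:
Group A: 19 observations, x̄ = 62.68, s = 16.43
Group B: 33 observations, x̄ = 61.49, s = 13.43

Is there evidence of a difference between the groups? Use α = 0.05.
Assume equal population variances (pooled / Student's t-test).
Student's two-sample t-test (equal variances):
H₀: μ₁ = μ₂
H₁: μ₁ ≠ μ₂
df = n₁ + n₂ - 2 = 50
Pooled variance s_p² = [(n₁-1)s₁² + (n₂-1)s₂²] / (n₁ + n₂ - 2) = [(18)(16.43²) + (32)(13.43²)] / 50 = 212.6137
SE = √(s_p²(1/n₁ + 1/n₂)) = √(212.6137 × (1/19 + 1/33)) = 4.1992
t = (x̄₁ - x̄₂) / SE = (62.68 - 61.49) / 4.1992 = 1.19 / 4.1992 = 0.283
p-value = 0.7780

Since p-value > α = 0.05, we fail to reject H₀.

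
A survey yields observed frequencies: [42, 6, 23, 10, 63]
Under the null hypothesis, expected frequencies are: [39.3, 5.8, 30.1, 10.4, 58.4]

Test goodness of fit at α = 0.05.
Chi-square goodness of fit test:
H₀: observed counts match expected distribution
H₁: observed counts differ from expected distribution
df = k - 1 = 4
χ² = Σ(O - E)²/E
   = (42 - 39.3)²/39.3 + (6 - 5.8)²/5.8 + (23 - 30.1)²/30.1 + (10 - 10.4)²/10.4 + (63 - 58.4)²/58.4
   = 0.185 + 0.007 + 1.675 + 0.015 + 0.362
   = 2.24
p-value = 0.6908

Since p-value > α = 0.05, we fail to reject H₀.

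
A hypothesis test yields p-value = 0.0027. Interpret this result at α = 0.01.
Since p = 0.0027 < α = 0.01, reject H₀.
There is sufficient evidence to reject the null hypothesis; the result is statistically significant at the 0.01 level.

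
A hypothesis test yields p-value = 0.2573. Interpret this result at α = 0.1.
Since p = 0.2573 > α = 0.1, fail to reject H₀.
There is insufficient evidence to reject the null hypothesis; the result is not statistically significant at the 0.1 level.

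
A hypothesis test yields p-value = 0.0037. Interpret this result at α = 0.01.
Since p = 0.0037 < α = 0.01, reject H₀.
There is sufficient evidence to reject the null hypothesis; the result is statistically significant at the 0.01 level.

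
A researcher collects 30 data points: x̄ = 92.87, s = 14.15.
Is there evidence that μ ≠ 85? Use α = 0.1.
One-sample t-test:
H₀: μ = 85
H₁: μ ≠ 85
df = n - 1 = 29
t = (x̄ - μ₀) / (s/√n) = (92.87 - 85) / (14.15/√30) = 3.046
p-value = 0.0049

Since p-value < α = 0.1, we reject H₀.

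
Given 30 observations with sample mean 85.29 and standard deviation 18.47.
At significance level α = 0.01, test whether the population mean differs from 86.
One-sample t-test:
H₀: μ = 86
H₁: μ ≠ 86
df = n - 1 = 29
t = (x̄ - μ₀) / (s/√n) = (85.29 - 86) / (18.47/√30) = -0.211
p-value = 0.8347

Since p-value > α = 0.01, we fail to reject H₀.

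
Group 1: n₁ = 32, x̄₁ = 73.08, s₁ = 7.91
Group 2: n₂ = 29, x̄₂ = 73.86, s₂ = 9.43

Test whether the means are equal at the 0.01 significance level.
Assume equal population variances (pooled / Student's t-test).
Student's two-sample t-test (equal variances):
H₀: μ₁ = μ₂
H₁: μ₁ ≠ μ₂
df = n₁ + n₂ - 2 = 59
Pooled variance s_p² = [(n₁-1)s₁² + (n₂-1)s₂²] / (n₁ + n₂ - 2) = [(31)(7.91²) + (28)(9.43²)] / 59 = 75.0764
SE = √(s_p²(1/n₁ + 1/n₂)) = √(75.0764 × (1/32 + 1/29)) = 2.2215
t = (x̄₁ - x̄₂) / SE = (73.08 - 73.86) / 2.2215 = -0.78 / 2.2215 = -0.351
p-value = 0.7268

Since p-value > α = 0.01, we fail to reject H₀.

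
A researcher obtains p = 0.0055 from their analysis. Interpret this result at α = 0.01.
Since p = 0.0055 < α = 0.01, reject H₀.
There is sufficient evidence to reject the null hypothesis; the result is statistically significant at the 0.01 level.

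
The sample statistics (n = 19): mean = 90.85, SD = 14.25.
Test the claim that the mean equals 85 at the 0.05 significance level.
One-sample t-test:
H₀: μ = 85
H₁: μ ≠ 85
df = n - 1 = 18
t = (x̄ - μ₀) / (s/√n) = (90.85 - 85) / (14.25/√19) = 1.789
p-value = 0.0904

Since p-value > α = 0.05, we fail to reject H₀.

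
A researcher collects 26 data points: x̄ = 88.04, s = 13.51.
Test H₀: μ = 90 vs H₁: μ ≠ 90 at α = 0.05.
One-sample t-test:
H₀: μ = 90
H₁: μ ≠ 90
df = n - 1 = 25
t = (x̄ - μ₀) / (s/√n) = (88.04 - 90) / (13.51/√26) = -0.740
p-value = 0.4663

Since p-value > α = 0.05, we fail to reject H₀.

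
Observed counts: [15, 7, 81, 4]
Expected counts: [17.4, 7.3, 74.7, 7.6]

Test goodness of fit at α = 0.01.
Chi-square goodness of fit test:
H₀: observed counts match expected distribution
H₁: observed counts differ from expected distribution
df = k - 1 = 3
χ² = Σ(O - E)²/E
   = (15 - 17.4)²/17.4 + (7 - 7.3)²/7.3 + (81 - 74.7)²/74.7 + (4 - 7.6)²/7.6
   = 0.331 + 0.012 + 0.531 + 1.705
   = 2.58
p-value = 0.4610

Since p-value > α = 0.01, we fail to reject H₀.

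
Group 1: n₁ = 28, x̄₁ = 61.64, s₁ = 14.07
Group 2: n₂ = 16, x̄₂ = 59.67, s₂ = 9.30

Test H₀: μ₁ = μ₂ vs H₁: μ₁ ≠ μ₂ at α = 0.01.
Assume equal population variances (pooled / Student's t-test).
Student's two-sample t-test (equal variances):
H₀: μ₁ = μ₂
H₁: μ₁ ≠ μ₂
df = n₁ + n₂ - 2 = 42
Pooled variance s_p² = [(n₁-1)s₁² + (n₂-1)s₂²] / (n₁ + n₂ - 2) = [(27)(14.07²) + (15)(9.30²)] / 42 = 158.1524
SE = √(s_p²(1/n₁ + 1/n₂)) = √(158.1524 × (1/28 + 1/16)) = 3.9412
t = (x̄₁ - x̄₂) / SE = (61.64 - 59.67) / 3.9412 = 1.97 / 3.9412 = 0.500
p-value = 0.6198

Since p-value > α = 0.01, we fail to reject H₀.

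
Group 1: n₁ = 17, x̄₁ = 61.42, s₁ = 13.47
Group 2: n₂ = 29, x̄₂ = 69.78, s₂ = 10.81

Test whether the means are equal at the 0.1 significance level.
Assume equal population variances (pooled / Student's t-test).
Student's two-sample t-test (equal variances):
H₀: μ₁ = μ₂
H₁: μ₁ ≠ μ₂
df = n₁ + n₂ - 2 = 44
Pooled variance s_p² = [(n₁-1)s₁² + (n₂-1)s₂²] / (n₁ + n₂ - 2) = [(16)(13.47²) + (28)(10.81²)] / 44 = 140.3415
SE = √(s_p²(1/n₁ + 1/n₂)) = √(140.3415 × (1/17 + 1/29)) = 3.6187
t = (x̄₁ - x̄₂) / SE = (61.42 - 69.78) / 3.6187 = -8.36 / 3.6187 = -2.310
p-value = 0.0256

Since p-value < α = 0.1, we reject H₀.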